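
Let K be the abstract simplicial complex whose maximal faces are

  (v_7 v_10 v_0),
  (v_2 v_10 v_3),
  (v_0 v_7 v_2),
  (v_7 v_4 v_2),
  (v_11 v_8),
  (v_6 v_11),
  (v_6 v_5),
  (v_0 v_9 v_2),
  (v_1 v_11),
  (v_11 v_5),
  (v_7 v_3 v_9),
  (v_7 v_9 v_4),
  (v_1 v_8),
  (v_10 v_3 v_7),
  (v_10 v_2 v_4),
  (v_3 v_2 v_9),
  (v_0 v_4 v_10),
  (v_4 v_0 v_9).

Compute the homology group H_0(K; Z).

Fix the vertex order v_0 < v_1 < v_2 < v_3 < v_4 < v_5 < v_6 < v_7 < v_8 < v_9 < v_10 < v_11 and write every simplex with vertices in increasing order. Then dim K = 2 and the simplices of K are:

  0-simplices (12): [v_0], [v_1], [v_2], [v_3], [v_4], [v_5], [v_6], [v_7], [v_8], [v_9], [v_10], [v_11]
  1-simplices (24): (24 of them)
  2-simplices (12): (12 of them)

Hence C_0 ≅ Z^12, C_1 ≅ Z^24, C_2 ≅ Z^12.

∂_1: C_1 → C_0 is given by ∂[p,q] = [q] − [p]. For instance
  ∂[v_2,v_4] = [v_4] − [v_2].
As a 12×24 matrix over Z this has rank 10, with invariant factors (1,1,1,1,1,1,1,1,1,1).

The boundary map ∂_2: C_2 → C_1 maps a triangle to the signed sum of its edges. For instance
  ∂[v_2,v_3,v_9] = [v_3,v_9] − [v_2,v_9] + [v_2,v_3],
  ∂[v_0,v_4,v_10] = [v_4,v_10] − [v_0,v_10] + [v_0,v_4].
The 24×12 boundary matrix has rank 12 and Smith normal form diag(1,1,1,1,1,1,1,1,1,1,1,2).

Reading off H_k = ker ∂_k / im ∂_{k+1}:

  H_0: rank C_0 − rank ∂_1 = 12 − 10 = 2, and the invariant factors of ∂_1 are all 1, so H_0 ≅ Z^2.

H_0 = Z^2.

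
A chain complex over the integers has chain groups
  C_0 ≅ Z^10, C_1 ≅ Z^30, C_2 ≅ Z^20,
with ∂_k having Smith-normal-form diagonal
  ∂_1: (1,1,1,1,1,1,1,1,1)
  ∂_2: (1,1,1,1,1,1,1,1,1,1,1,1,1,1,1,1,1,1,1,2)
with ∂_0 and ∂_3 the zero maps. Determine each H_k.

H_0: b_0 = 10 − 0 − 9 = 1; torsion from ∂_1 factors > 1: none. So H_0 ≅ Z.
H_1: b_1 = 30 − 9 − 20 = 1; torsion from ∂_2 factors > 1: [2]. So H_1 ≅ Z ⊕ Z/2.
H_2: b_2 = 20 − 20 − 0 = 0; torsion from ∂_3 factors > 1: none. So H_2 ≅ 0.

H_0 ≅ Z,  H_1 ≅ Z ⊕ Z/2,  H_2 = 0.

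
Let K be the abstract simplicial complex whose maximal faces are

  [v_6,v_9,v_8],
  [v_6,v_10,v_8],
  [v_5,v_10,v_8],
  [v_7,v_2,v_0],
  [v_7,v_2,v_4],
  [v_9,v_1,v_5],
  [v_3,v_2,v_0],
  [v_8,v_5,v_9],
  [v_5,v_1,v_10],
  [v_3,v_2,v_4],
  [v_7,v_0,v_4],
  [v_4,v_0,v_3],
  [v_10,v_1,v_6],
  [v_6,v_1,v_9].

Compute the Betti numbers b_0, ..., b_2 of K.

K has 11 vertices, 21 edges, 14 triangles.
rank ∂_0 = 0, rank ∂_1 = 9 ⇒ b_0 = 11 − 0 − 9 = 2; all invariant factors of ∂_1 are 1 so no torsion. So H_0 = Z^2.
rank ∂_1 = 9, rank ∂_2 = 12 ⇒ b_1 = 21 − 9 − 12 = 0; all invariant factors of ∂_2 are 1 so no torsion. So H_1 = 0.
rank ∂_2 = 12, rank ∂_3 = 0 ⇒ b_2 = 14 − 12 − 0 = 2. So H_2 = Z^2.

b_0 = 2, b_1 = 0, b_2 = 2.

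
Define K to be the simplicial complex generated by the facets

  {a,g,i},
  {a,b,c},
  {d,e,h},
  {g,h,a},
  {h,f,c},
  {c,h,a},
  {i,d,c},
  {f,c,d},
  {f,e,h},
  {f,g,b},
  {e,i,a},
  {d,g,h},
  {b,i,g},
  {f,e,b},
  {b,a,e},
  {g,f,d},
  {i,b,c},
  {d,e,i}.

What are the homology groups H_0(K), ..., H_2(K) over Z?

H_0 ≅ Z,  H_1 ≅ Z ⊕ Z_2,  H_2 = 0.

We work with the vertex ordering a < b < c < d < e < f < g < h < i. The simplices of K, each written with vertices in increasing order, are:

  0-simplices (9): a, b, c, d, e, f, g, h, i
  1-simplices (27): ab, ac, ae, ag, ah, ai, bc, be, bf, bg, bi, cd, cf, ch, ci, de, df, dg, dh, di, ef, eh, ei, fg, fh, gh, gi
  2-simplices (18): abc, abe, ach, aei, agh, agi, bci, bef, bfg, bgi, cdf, cdi, cfh, deh, dei, dfg, dgh, efh

giving chain groups C_0 ≅ Z^9, C_1 ≅ Z^27, C_2 ≅ Z^18.

The boundary map ∂_1: C_1 → C_0 is given by ∂[p,q] = [q] − [p].
The 9×27 boundary matrix has rank 8 and Smith normal form diag(1,1,1,1,1,1,1,1).

The boundary map ∂_2: C_2 → C_1 acts by ∂[p,q,r] = [q,r] − [p,r] + [p,q]. For instance
  ∂aei = ei − ai + ae,
  ∂deh = eh − dh + de.
The resulting 27×18 matrix has rank 18, and its Smith normal form has invariant factors (1,1,1,1,1,1,1,1,1,1,1,1,1,1,1,1,1,2).

Now H_k = ker ∂_k / im ∂_{k+1}, so:

  H_0: rank C_0 − rank ∂_1 = 9 − 8 = 1, and the invariant factors of ∂_1 are all 1, so H_0 = Z.
  H_1: rank ker ∂_1 − rank ∂_2 = (27 − 8) − 18 = 1, and ∂_2 has invariant factor 2 > 1, so H_1 = Z ⊕ Z_2.
  H_2: rank ker ∂_2 − rank ∂_3 = (18 − 18) − 0 = 0, and there is no ∂_3, so H_2 = 0.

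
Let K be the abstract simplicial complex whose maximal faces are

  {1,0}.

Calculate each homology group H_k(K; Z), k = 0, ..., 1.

H_0 = Z,  H_1 = 0.

K has 2 vertices, 1 edge.
rank ∂_0 = 0, rank ∂_1 = 1 ⇒ b_0 = 2 − 0 − 1 = 1; all invariant factors of ∂_1 are 1 so no torsion. So H_0 ≅ Z.
rank ∂_1 = 1, rank ∂_2 = 0 ⇒ b_1 = 1 − 1 − 0 = 0. So H_1 ≅ 0.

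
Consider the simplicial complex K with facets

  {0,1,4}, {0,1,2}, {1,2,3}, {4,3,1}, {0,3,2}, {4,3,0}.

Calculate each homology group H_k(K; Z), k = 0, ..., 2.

H_0 ≅ Z,  H_1 = 0,  H_2 ≅ Z.

Order the vertices as 0 < 1 < 2 < 3 < 4. Listing each simplex with vertices in this order, K has dimension 2 with simplices:

  0-simplices (5): [0], [1], [2], [3], [4]
  1-simplices (9): [0,1], [0,2], [0,3], [0,4], [1,2], [1,3], [1,4], [2,3], [3,4]
  2-simplices (6): [0,1,2], [0,1,4], [0,2,3], [0,3,4], [1,2,3], [1,3,4]

so the chain groups are C_0 ≅ Z^5, C_1 ≅ Z^9, C_2 ≅ Z^6.

Boundary ∂_1: C_1 → C_0 is given by ∂[p,q] = [q] − [p]. For instance
  ∂[1,3] = [3] − [1].
As a 5×9 matrix over Z this has rank 4, with invariant factors (1,1,1,1).

∂_2: C_2 → C_1 sends each 2-simplex [p,q,r] to [q,r] − [p,r] + [p,q]. For instance
  ∂[0,2,3] = [2,3] − [0,3] + [0,2],
  ∂[0,1,4] = [1,4] − [0,4] + [0,1].
The 9×6 boundary matrix has rank 5 and Smith normal form diag(1,1,1,1,1).

From H_k ≅ ker(∂_k) / im(∂_{k+1}) we obtain:

  H_0: rank C_0 − rank ∂_1 = 5 − 4 = 1, and the invariant factors of ∂_1 are all 1, so H_0 = Z.
  H_1: rank ker ∂_1 − rank ∂_2 = (9 − 4) − 5 = 0, and the invariant factors of ∂_2 are all 1, so H_1 = 0.
  H_2: rank ker ∂_2 − rank ∂_3 = (6 − 5) − 0 = 1, and there is no ∂_3, so H_2 = Z.

As a check, the Euler characteristic is 5 − 9 + 6 = 2, which agrees with 1 − 0 + 1 = 2.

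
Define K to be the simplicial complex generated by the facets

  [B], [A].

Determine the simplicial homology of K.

Fix the vertex order A < B and write every simplex with vertices in increasing order. Then dim K = 0 and the simplices of K are:

  0-simplices (2): A, B

giving chain groups C_0 ≅ Z^2.

Reading off H_k = ker ∂_k / im ∂_{k+1}:

  H_0: rank C_0 − rank ∂_1 = 2 − 0 = 2, and there is no ∂_1, so H_0 = Z^2.

H_0 = Z^2.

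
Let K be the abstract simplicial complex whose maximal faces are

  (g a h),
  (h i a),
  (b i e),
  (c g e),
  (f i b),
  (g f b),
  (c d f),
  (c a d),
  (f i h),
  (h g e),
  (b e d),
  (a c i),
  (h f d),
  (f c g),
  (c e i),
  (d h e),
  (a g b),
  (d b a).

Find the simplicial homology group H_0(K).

Fix the vertex order a < b < c < d < e < f < g < h < i and write every simplex with vertices in increasing order. Then dim K = 2 and the simplices of K are:

  0-simplices (9): a, b, c, d, e, f, g, h, i
  1-simplices (27): ab, ac, ad, ag, ah, ai, bd, be, bf, bg, bi, cd, ce, cf, cg, ci, de, df, dh, eg, eh, ei, fg, fh, fi, gh, hi
  2-simplices (18): abd, abg, acd, aci, agh, ahi, bde, bei, bfg, bfi, cdf, ceg, cei, cfg, deh, dfh, egh, fhi

so the chain groups are C_0 ≅ Z^9, C_1 ≅ Z^27, C_2 ≅ Z^18.

The boundary map ∂_1: C_1 → C_0 maps an edge to its endpoints' difference, ∂[p,q] = q − p.
The 9×27 boundary matrix has rank 8 and Smith normal form diag(1,1,1,1,1,1,1,1).

Boundary ∂_2: C_2 → C_1 acts by ∂[p,q,r] = [q,r] − [p,r] + [p,q]. For instance
  ∂bde = de − be + bd,
  ∂bei = ei − bi + be.
The resulting 27×18 matrix has rank 17, and its Smith normal form has invariant factors (1,1,1,1,1,1,1,1,1,1,1,1,1,1,1,1,1).

Reading off H_k = ker ∂_k / im ∂_{k+1}:

  H_0: rank C_0 − rank ∂_1 = 9 − 8 = 1, and the invariant factors of ∂_1 are all 1, so H_0 = Z.

H_0 ≅ Z.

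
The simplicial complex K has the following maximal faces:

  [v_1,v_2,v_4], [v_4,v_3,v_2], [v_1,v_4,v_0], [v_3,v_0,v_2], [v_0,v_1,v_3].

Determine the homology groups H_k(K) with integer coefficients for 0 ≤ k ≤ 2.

Fix the vertex order v_0 < v_1 < v_2 < v_3 < v_4 and write every simplex with vertices in increasing order. Then dim K = 2 and the simplices of K are:

  0-simplices (5): [v_0], [v_1], [v_2], [v_3], [v_4]
  1-simplices (10): [v_0,v_1], [v_0,v_2], [v_0,v_3], [v_0,v_4], [v_1,v_2], [v_1,v_3], [v_1,v_4], [v_2,v_3], [v_2,v_4], [v_3,v_4]
  2-simplices (5): [v_0,v_1,v_3], [v_0,v_1,v_4], [v_0,v_2,v_3], [v_1,v_2,v_4], [v_2,v_3,v_4]

giving chain groups C_0 ≅ Z^5, C_1 ≅ Z^10, C_2 ≅ Z^5.

Boundary ∂_1: C_1 → C_0 sends each edge [p,q] (with p < q) to q − p.
The 5×10 boundary matrix has rank 4 and Smith normal form diag(1,1,1,1).

The boundary map ∂_2: C_2 → C_1 maps a triangle to the signed sum of its edges. For instance
  ∂[v_0,v_2,v_3] = [v_2,v_3] − [v_0,v_3] + [v_0,v_2],
  ∂[v_2,v_3,v_4] = [v_3,v_4] − [v_2,v_4] + [v_2,v_3].
As a 10×5 matrix over Z this has rank 5, with invariant factors (1,1,1,1,1).

Now H_k = ker ∂_k / im ∂_{k+1}, so:

  H_0: rank C_0 − rank ∂_1 = 5 − 4 = 1, and the invariant factors of ∂_1 are all 1, so H_0 = Z.
  H_1: rank ker ∂_1 − rank ∂_2 = (10 − 4) − 5 = 1, and the invariant factors of ∂_2 are all 1, so H_1 = Z.
  H_2: rank ker ∂_2 − rank ∂_3 = (5 − 5) − 0 = 0, and there is no ∂_3, so H_2 = 0.

As a check, the Euler characteristic is 5 − 10 + 5 = 0, which agrees with 1 − 1 + 0 = 0.
(K is a triangulation of the Möbius band.)

H_0 ≅ Z,  H_1 ≅ Z,  H_2 = 0.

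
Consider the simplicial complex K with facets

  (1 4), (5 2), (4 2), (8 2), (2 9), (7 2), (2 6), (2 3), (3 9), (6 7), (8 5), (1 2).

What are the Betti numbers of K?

Fix the vertex order 1 < 2 < 3 < 4 < 5 < 6 < 7 < 8 < 9 and write every simplex with vertices in increasing order. Then dim K = 1 and the simplices of K are:

  0-simplices (9): [1], [2], [3], [4], [5], [6], [7], [8], [9]
  1-simplices (12): [1,2], [1,4], [2,3], [2,4], [2,5], [2,6], [2,7], [2,8], [2,9], [3,9], [5,8], [6,7]

so the chain groups are C_0 ≅ Z^9, C_1 ≅ Z^12.

The boundary map ∂_1: C_1 → C_0 maps an edge to its endpoints' difference, ∂[p,q] = q − p.
This gives a 9×12 integer matrix of rank 8; reducing to Smith normal form yields diagonal entries (1,1,1,1,1,1,1,1).

Now H_k = ker ∂_k / im ∂_{k+1}, so:

  H_0: rank C_0 − rank ∂_1 = 9 − 8 = 1, and the invariant factors of ∂_1 are all 1, so H_0 = Z.
  H_1: rank ker ∂_1 − rank ∂_2 = (12 − 8) − 0 = 4, and there is no ∂_2, so H_1 = Z^4.

Hence the Betti numbers are b_0 = 1, b_1 = 4.

b_0 = 1, b_1 = 4.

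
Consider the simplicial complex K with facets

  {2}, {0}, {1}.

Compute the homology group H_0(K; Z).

Take the total order 0 < 1 < 2 on the vertex set. Then K (dimension 0) consists of the simplices:

  0-simplices (3): [0], [1], [2]

Hence C_0 ≅ Z^3.

Reading off H_k = ker ∂_k / im ∂_{k+1}:

  H_0: rank C_0 − rank ∂_1 = 3 − 0 = 3, and there is no ∂_1, so H_0 ≅ Z^3.

H_0 = Z^3.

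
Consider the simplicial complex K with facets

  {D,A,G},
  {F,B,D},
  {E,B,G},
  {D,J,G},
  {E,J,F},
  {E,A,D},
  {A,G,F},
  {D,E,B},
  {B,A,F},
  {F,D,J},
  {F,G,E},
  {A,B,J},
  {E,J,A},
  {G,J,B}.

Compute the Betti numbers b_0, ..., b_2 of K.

b_0 = 1, b_1 = 2, b_2 = 1.

Fix the vertex order A < B < D < E < F < G < J and write every simplex with vertices in increasing order. Then dim K = 2 and the simplices of K are:

  0-simplices (7): A, B, D, E, F, G, J
  1-simplices (21): AB, AD, AE, AF, AG, AJ, BD, BE, BF, BG, BJ, DE, DF, DG, DJ, EF, EG, EJ, FG, FJ, GJ
  2-simplices (14): ABF, ABJ, ADE, ADG, AEJ, AFG, BDE, BDF, BEG, BGJ, DFJ, DGJ, EFG, EFJ

Hence C_0 ≅ Z^7, C_1 ≅ Z^21, C_2 ≅ Z^14.

∂_1: C_1 → C_0 maps an edge to its endpoints' difference, ∂[p,q] = q − p.
The 7×21 boundary matrix has rank 6 and Smith normal form diag(1,1,1,1,1,1).

Boundary ∂_2: C_2 → C_1 maps a triangle to the signed sum of its edges. For instance
  ∂BDF = DF − BF + BD,
  ∂AFG = FG − AG + AF.
This gives a 21×14 integer matrix of rank 13; reducing to Smith normal form yields diagonal entries (1,1,1,1,1,1,1,1,1,1,1,1,1).

From H_k ≅ ker(∂_k) / im(∂_{k+1}) we obtain:

  H_0: rank C_0 − rank ∂_1 = 7 − 6 = 1, and the invariant factors of ∂_1 are all 1, so H_0 = Z.
  H_1: rank ker ∂_1 − rank ∂_2 = (21 − 6) − 13 = 2, and the invariant factors of ∂_2 are all 1, so H_1 = Z^2.
  H_2: rank ker ∂_2 − rank ∂_3 = (14 − 13) − 0 = 1, and there is no ∂_3, so H_2 = Z.

Hence the Betti numbers are b_0 = 1, b_1 = 2, b_2 = 1.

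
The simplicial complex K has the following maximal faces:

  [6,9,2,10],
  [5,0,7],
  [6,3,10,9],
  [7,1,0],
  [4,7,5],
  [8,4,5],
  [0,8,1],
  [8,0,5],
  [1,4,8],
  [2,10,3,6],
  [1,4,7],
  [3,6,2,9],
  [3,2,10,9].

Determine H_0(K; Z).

H_0 = Z^2.

We work with the vertex ordering 0 < 1 < 2 < 3 < 4 < 5 < 6 < 7 < 8 < 9 < 10. The simplices of K, each written with vertices in increasing order, are:

  0-simplices (11): [0], [1], [2], [3], [4], [5], [6], [7], [8], [9], [10]
  1-simplices (22): [0,1], [0,5], [0,7], [0,8], [1,4], [1,7], [1,8], [2,3], [2,6], [2,9], [2,10], [3,6], [3,9], [3,10], [4,5], [4,7], [4,8], [5,7], [5,8], [6,9], [6,10], [9,10]
  2-simplices (18): (18 of them)
  3-simplices (5): [2,3,6,9], [2,3,6,10], [2,3,9,10], [2,6,9,10], [3,6,9,10]

so the chain groups are C_0 ≅ Z^11, C_1 ≅ Z^22, C_2 ≅ Z^18, C_3 ≅ Z^5.

The boundary map ∂_1: C_1 → C_0 is given by ∂[p,q] = [q] − [p]. For instance
  ∂[5,7] = [7] − [5].
This gives a 11×22 integer matrix of rank 9; reducing to Smith normal form yields diagonal entries (1,1,1,1,1,1,1,1,1).

Boundary ∂_2: C_2 → C_1 maps a triangle to the signed sum of its edges. For instance
  ∂[2,6,9] = [6,9] − [2,9] + [2,6],
  ∂[1,4,8] = [4,8] − [1,8] + [1,4].
The 22×18 boundary matrix has rank 13 and Smith normal form diag(1,1,1,1,1,1,1,1,1,1,1,1,1).

The boundary map ∂_3: C_3 → C_2 sends each 3-simplex σ to the alternating sum Σ_i (−1)^i (σ with its i-th vertex removed). For instance
  ∂[2,3,6,9] = [3,6,9] − [2,6,9] + [2,3,9] − [2,3,6],
  ∂[2,6,9,10] = [6,9,10] − [2,9,10] + [2,6,10] − [2,6,9].
The resulting 18×5 matrix has rank 4, and its Smith normal form has invariant factors (1,1,1,1).

Now H_k = ker ∂_k / im ∂_{k+1}, so:

  H_0: rank C_0 − rank ∂_1 = 11 − 9 = 2, and the invariant factors of ∂_1 are all 1, so H_0 ≅ Z^2.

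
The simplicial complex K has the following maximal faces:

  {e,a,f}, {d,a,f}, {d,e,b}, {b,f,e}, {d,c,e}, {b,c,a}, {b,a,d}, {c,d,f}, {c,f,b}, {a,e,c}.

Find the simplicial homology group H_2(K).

We work with the vertex ordering a < b < c < d < e < f. The simplices of K, each written with vertices in increasing order, are:

  0-simplices (6): a, b, c, d, e, f
  1-simplices (15): ab, ac, ad, ae, af, bc, bd, be, bf, cd, ce, cf, de, df, ef
  2-simplices (10): abc, abd, ace, adf, aef, bcf, bde, bef, cde, cdf

Hence C_0 ≅ Z^6, C_1 ≅ Z^15, C_2 ≅ Z^10.

Boundary ∂_1: C_1 → C_0 is given by ∂[p,q] = [q] − [p].
This gives a 6×15 integer matrix of rank 5; reducing to Smith normal form yields diagonal entries (1,1,1,1,1).

∂_2: C_2 → C_1 acts by ∂[p,q,r] = [q,r] − [p,r] + [p,q]. For instance
  ∂abc = bc − ac + ab,
  ∂adf = df − af + ad.
This gives a 15×10 integer matrix of rank 10; reducing to Smith normal form yields diagonal entries (1,1,1,1,1,1,1,1,1,2).

Reading off H_k = ker ∂_k / im ∂_{k+1}:

  H_2: rank ker ∂_2 − rank ∂_3 = (10 − 10) − 0 = 0, and there is no ∂_3, so H_2 ≅ 0.

H_2 = 0.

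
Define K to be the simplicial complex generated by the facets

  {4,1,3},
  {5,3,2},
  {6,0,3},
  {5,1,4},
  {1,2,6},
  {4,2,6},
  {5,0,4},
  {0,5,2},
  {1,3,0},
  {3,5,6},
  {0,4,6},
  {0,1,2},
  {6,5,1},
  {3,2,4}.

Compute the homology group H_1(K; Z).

Take the total order 0 < 1 < 2 < 3 < 4 < 5 < 6 on the vertex set. Then K (dimension 2) consists of the simplices:

  0-simplices (7): [0], [1], [2], [3], [4], [5], [6]
  1-simplices (21): [0,1], [0,2], [0,3], [0,4], [0,5], [0,6], [1,2], [1,3], [1,4], [1,5], [1,6], [2,3], [2,4], [2,5], [2,6], [3,4], [3,5], [3,6], [4,5], [4,6], [5,6]
  2-simplices (14): [0,1,2], [0,1,3], [0,2,5], [0,3,6], [0,4,5], [0,4,6], [1,2,6], [1,3,4], [1,4,5], [1,5,6], [2,3,4], [2,3,5], [2,4,6], [3,5,6]

so the chain groups are C_0 ≅ Z^7, C_1 ≅ Z^21, C_2 ≅ Z^14.

The boundary map ∂_1: C_1 → C_0 is given by ∂[p,q] = [q] − [p]. For instance
  ∂[5,6] = [6] − [5].
This gives a 7×21 integer matrix of rank 6; reducing to Smith normal form yields diagonal entries (1,1,1,1,1,1).

Boundary ∂_2: C_2 → C_1 acts by ∂[p,q,r] = [q,r] − [p,r] + [p,q]. For instance
  ∂[3,5,6] = [5,6] − [3,6] + [3,5],
  ∂[0,2,5] = [2,5] − [0,5] + [0,2].
The resulting 21×14 matrix has rank 13, and its Smith normal form has invariant factors (1,1,1,1,1,1,1,1,1,1,1,1,1).

Reading off H_k = ker ∂_k / im ∂_{k+1}:

  H_1: rank ker ∂_1 − rank ∂_2 = (21 − 6) − 13 = 2, and the invariant factors of ∂_2 are all 1, so H_1 ≅ Z^2.

H_1 ≅ Z^2.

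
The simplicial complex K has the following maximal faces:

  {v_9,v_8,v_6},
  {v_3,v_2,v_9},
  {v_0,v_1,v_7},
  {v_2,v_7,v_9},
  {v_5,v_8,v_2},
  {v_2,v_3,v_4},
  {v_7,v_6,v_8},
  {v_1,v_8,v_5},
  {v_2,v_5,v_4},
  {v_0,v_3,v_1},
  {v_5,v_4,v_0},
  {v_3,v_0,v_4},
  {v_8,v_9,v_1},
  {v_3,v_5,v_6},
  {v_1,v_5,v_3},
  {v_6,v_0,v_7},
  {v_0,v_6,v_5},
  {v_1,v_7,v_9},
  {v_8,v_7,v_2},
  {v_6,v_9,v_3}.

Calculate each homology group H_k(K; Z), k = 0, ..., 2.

H_0 = Z,  H_1 = Z ⊕ Z/2Z,  H_2 = 0.

We work with the vertex ordering v_0 < v_1 < v_2 < v_3 < v_4 < v_5 < v_6 < v_7 < v_8 < v_9. The simplices of K, each written with vertices in increasing order, are:

  0-simplices (10): [v_0], [v_1], [v_2], [v_3], [v_4], [v_5], [v_6], [v_7], [v_8], [v_9]
  1-simplices (30): (30 of them)
  2-simplices (20): (20 of them)

giving chain groups C_0 ≅ Z^10, C_1 ≅ Z^30, C_2 ≅ Z^20.

∂_1: C_1 → C_0 sends each edge [p,q] (with p < q) to q − p. For instance
  ∂[v_1,v_5] = [v_5] − [v_1].
This gives a 10×30 integer matrix of rank 9; reducing to Smith normal form yields diagonal entries (1,1,1,1,1,1,1,1,1).

The boundary map ∂_2: C_2 → C_1 sends each 2-simplex [p,q,r] to [q,r] − [p,r] + [p,q]. For instance
  ∂[v_0,v_4,v_5] = [v_4,v_5] − [v_0,v_5] + [v_0,v_4],
  ∂[v_2,v_7,v_8] = [v_7,v_8] − [v_2,v_8] + [v_2,v_7].
The resulting 30×20 matrix has rank 20, and its Smith normal form has invariant factors (1,1,1,1,1,1,1,1,1,1,1,1,1,1,1,1,1,1,1,2).

Reading off H_k = ker ∂_k / im ∂_{k+1}:

  H_0: rank C_0 − rank ∂_1 = 10 − 9 = 1, and the invariant factors of ∂_1 are all 1, so H_0 ≅ Z.
  H_1: rank ker ∂_1 − rank ∂_2 = (30 − 9) − 20 = 1, and ∂_2 has invariant factor 2 > 1, so H_1 ≅ Z ⊕ Z/2Z.
  H_2: rank ker ∂_2 − rank ∂_3 = (20 − 20) − 0 = 0, and there is no ∂_3, so H_2 ≅ 0.

(K is a triangulation of the Klein bottle.)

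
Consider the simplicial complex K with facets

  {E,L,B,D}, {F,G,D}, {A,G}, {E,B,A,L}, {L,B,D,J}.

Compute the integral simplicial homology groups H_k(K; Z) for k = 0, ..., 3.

Fix the vertex order A < B < D < E < F < G < J < L and write every simplex with vertices in increasing order. Then dim K = 3 and the simplices of K are:

  0-simplices (8): A, B, D, E, F, G, J, L
  1-simplices (16): AB, AE, AG, AL, BD, BE, BJ, BL, DE, DF, DG, DJ, DL, EL, FG, JL
  2-simplices (11): ABE, ABL, AEL, BDE, BDJ, BDL, BEL, BJL, DEL, DFG, DJL
  3-simplices (3): ABEL, BDEL, BDJL

giving chain groups C_0 ≅ Z^8, C_1 ≅ Z^16, C_2 ≅ Z^11, C_3 ≅ Z^3.

The boundary map ∂_1: C_1 → C_0 is given by ∂[p,q] = [q] − [p].
The 8×16 boundary matrix has rank 7 and Smith normal form diag(1,1,1,1,1,1,1).

Boundary ∂_2: C_2 → C_1 sends each 2-simplex [p,q,r] to [q,r] − [p,r] + [p,q]. For instance
  ∂DEL = EL − DL + DE,
  ∂BDE = DE − BE + BD.
As a 16×11 matrix over Z this has rank 8, with invariant factors (1,1,1,1,1,1,1,1).

∂_3: C_3 → C_2 sends each 3-simplex σ to the alternating sum Σ_i (−1)^i (σ with its i-th vertex removed). For instance
  ∂BDJL = DJL − BJL + BDL − BDJ,
  ∂BDEL = DEL − BEL + BDL − BDE.
The resulting 11×3 matrix has rank 3, and its Smith normal form has invariant factors (1,1,1).

Reading off H_k = ker ∂_k / im ∂_{k+1}:

  H_0: rank C_0 − rank ∂_1 = 8 − 7 = 1, and the invariant factors of ∂_1 are all 1, so H_0 ≅ Z.
  H_1: rank ker ∂_1 − rank ∂_2 = (16 − 7) − 8 = 1, and the invariant factors of ∂_2 are all 1, so H_1 ≅ Z.
  H_2: rank ker ∂_2 − rank ∂_3 = (11 − 8) − 3 = 0, and the invariant factors of ∂_3 are all 1, so H_2 ≅ 0.
  H_3: rank ker ∂_3 − rank ∂_4 = (3 − 3) − 0 = 0, and there is no ∂_4, so H_3 ≅ 0.

H_0 ≅ Z,  H_1 ≅ Z,  H_2 = 0,  H_3 = 0.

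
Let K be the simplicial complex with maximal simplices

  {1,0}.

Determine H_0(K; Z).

Take the total order 0 < 1 on the vertex set. Then K (dimension 1) consists of the simplices:

  0-simplices (2): [0], [1]
  1-simplices (1): [0,1]

so the chain groups are C_0 ≅ Z^2, C_1 ≅ Z^1.

Boundary ∂_1: C_1 → C_0 is given by ∂[p,q] = [q] − [p]. For instance
  ∂[0,1] = [1] − [0].
The resulting 2×1 matrix has rank 1, and its Smith normal form has invariant factors (1).

Computing H_k = (kernel of ∂_k) / (image of ∂_{k+1}):

  H_0: rank C_0 − rank ∂_1 = 2 − 1 = 1, and the invariant factors of ∂_1 are all 1, so H_0 = Z.

H_0 ≅ Z.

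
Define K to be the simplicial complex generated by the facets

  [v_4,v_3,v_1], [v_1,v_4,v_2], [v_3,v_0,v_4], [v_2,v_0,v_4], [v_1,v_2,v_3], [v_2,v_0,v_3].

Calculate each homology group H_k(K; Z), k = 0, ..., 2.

Fix the vertex order v_0 < v_1 < v_2 < v_3 < v_4 and write every simplex with vertices in increasing order. Then dim K = 2 and the simplices of K are:

  0-simplices (5): [v_0], [v_1], [v_2], [v_3], [v_4]
  1-simplices (9): [v_0,v_2], [v_0,v_3], [v_0,v_4], [v_1,v_2], [v_1,v_3], [v_1,v_4], [v_2,v_3], [v_2,v_4], [v_3,v_4]
  2-simplices (6): [v_0,v_2,v_3], [v_0,v_2,v_4], [v_0,v_3,v_4], [v_1,v_2,v_3], [v_1,v_2,v_4], [v_1,v_3,v_4]

Hence C_0 ≅ Z^5, C_1 ≅ Z^9, C_2 ≅ Z^6.

Boundary ∂_1: C_1 → C_0 sends each edge [p,q] (with p < q) to q − p. For instance
  ∂[v_2,v_3] = [v_3] − [v_2].
The resulting 5×9 matrix has rank 4, and its Smith normal form has invariant factors (1,1,1,1).

The boundary map ∂_2: C_2 → C_1 maps a triangle to the signed sum of its edges. For instance
  ∂[v_0,v_2,v_3] = [v_2,v_3] − [v_0,v_3] + [v_0,v_2],
  ∂[v_1,v_2,v_3] = [v_2,v_3] − [v_1,v_3] + [v_1,v_2].
This gives a 9×6 integer matrix of rank 5; reducing to Smith normal form yields diagonal entries (1,1,1,1,1).

Now H_k = ker ∂_k / im ∂_{k+1}, so:

  H_0: rank C_0 − rank ∂_1 = 5 − 4 = 1, and the invariant factors of ∂_1 are all 1, so H_0 = Z.
  H_1: rank ker ∂_1 − rank ∂_2 = (9 − 4) − 5 = 0, and the invariant factors of ∂_2 are all 1, so H_1 = 0.
  H_2: rank ker ∂_2 − rank ∂_3 = (6 − 5) − 0 = 1, and there is no ∂_3, so H_2 = Z.

As a check, the Euler characteristic is 5 − 9 + 6 = 2, which agrees with 1 − 0 + 1 = 2.

H_0 = Z,  H_1 = 0,  H_2 = Z.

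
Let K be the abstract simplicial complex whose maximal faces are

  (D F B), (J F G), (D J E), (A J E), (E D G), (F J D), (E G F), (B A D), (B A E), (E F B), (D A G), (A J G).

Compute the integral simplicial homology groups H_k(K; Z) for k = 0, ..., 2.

H_0 = Z,  H_1 = Z/2,  H_2 = 0.

Fix the vertex order A < B < D < E < F < G < J and write every simplex with vertices in increasing order. Then dim K = 2 and the simplices of K are:

  0-simplices (7): A, B, D, E, F, G, J
  1-simplices (18): AB, AD, AE, AG, AJ, BD, BE, BF, DE, DF, DG, DJ, EF, EG, EJ, FG, FJ, GJ
  2-simplices (12): ABD, ABE, ADG, AEJ, AGJ, BDF, BEF, DEG, DEJ, DFJ, EFG, FGJ

so the chain groups are C_0 ≅ Z^7, C_1 ≅ Z^18, C_2 ≅ Z^12.

The boundary map ∂_1: C_1 → C_0 is given by ∂[p,q] = [q] − [p].
The resulting 7×18 matrix has rank 6, and its Smith normal form has invariant factors (1,1,1,1,1,1).

∂_2: C_2 → C_1 sends each 2-simplex [p,q,r] to [q,r] − [p,r] + [p,q]. For instance
  ∂DEJ = EJ − DJ + DE,
  ∂FGJ = GJ − FJ + FG.
The 18×12 boundary matrix has rank 12 and Smith normal form diag(1,1,1,1,1,1,1,1,1,1,1,2).

Computing H_k = (kernel of ∂_k) / (image of ∂_{k+1}):

  H_0: rank C_0 − rank ∂_1 = 7 − 6 = 1, and the invariant factors of ∂_1 are all 1, so H_0 = Z.
  H_1: rank ker ∂_1 − rank ∂_2 = (18 − 6) − 12 = 0, and ∂_2 has invariant factor 2 > 1, so H_1 = Z/2.
  H_2: rank ker ∂_2 − rank ∂_3 = (12 − 12) − 0 = 0, and there is no ∂_3, so H_2 = 0.

As a check, the Euler characteristic is 7 − 18 + 12 = 1, which agrees with 1 − 0 + 0 = 1.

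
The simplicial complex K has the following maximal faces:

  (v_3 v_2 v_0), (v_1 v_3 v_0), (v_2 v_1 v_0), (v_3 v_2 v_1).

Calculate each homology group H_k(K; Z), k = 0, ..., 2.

H_0 = Z,  H_1 = 0,  H_2 = Z.

We work with the vertex ordering v_0 < v_1 < v_2 < v_3. The simplices of K, each written with vertices in increasing order, are:

  0-simplices (4): [v_0], [v_1], [v_2], [v_3]
  1-simplices (6): [v_0,v_1], [v_0,v_2], [v_0,v_3], [v_1,v_2], [v_1,v_3], [v_2,v_3]
  2-simplices (4): [v_0,v_1,v_2], [v_0,v_1,v_3], [v_0,v_2,v_3], [v_1,v_2,v_3]

giving chain groups C_0 ≅ Z^4, C_1 ≅ Z^6, C_2 ≅ Z^4.

∂_1: C_1 → C_0 maps an edge to its endpoints' difference, ∂[p,q] = q − p.
The resulting 4×6 matrix has rank 3, and its Smith normal form has invariant factors (1,1,1).

The boundary map ∂_2: C_2 → C_1 maps a triangle to the signed sum of its edges. For instance
  ∂[v_0,v_1,v_3] = [v_1,v_3] − [v_0,v_3] + [v_0,v_1],
  ∂[v_0,v_1,v_2] = [v_1,v_2] − [v_0,v_2] + [v_0,v_1].
As a 6×4 matrix over Z this has rank 3, with invariant factors (1,1,1).

Reading off H_k = ker ∂_k / im ∂_{k+1}:

  H_0: rank C_0 − rank ∂_1 = 4 − 3 = 1, and the invariant factors of ∂_1 are all 1, so H_0 = Z.
  H_1: rank ker ∂_1 − rank ∂_2 = (6 − 3) − 3 = 0, and the invariant factors of ∂_2 are all 1, so H_1 = 0.
  H_2: rank ker ∂_2 − rank ∂_3 = (4 − 3) − 0 = 1, and there is no ∂_3, so H_2 = Z.

As a check, the Euler characteristic is 4 − 6 + 4 = 2, which agrees with 1 − 0 + 1 = 2.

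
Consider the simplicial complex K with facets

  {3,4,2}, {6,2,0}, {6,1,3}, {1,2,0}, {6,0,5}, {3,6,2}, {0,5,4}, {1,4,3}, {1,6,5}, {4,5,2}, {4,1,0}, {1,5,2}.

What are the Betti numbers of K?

Order the vertices as 0 < 1 < 2 < 3 < 4 < 5 < 6. Listing each simplex with vertices in this order, K has dimension 2 with simplices:

  0-simplices (7): [0], [1], [2], [3], [4], [5], [6]
  1-simplices (18): [0,1], [0,2], [0,4], [0,5], [0,6], [1,2], [1,3], [1,4], [1,5], [1,6], [2,3], [2,4], [2,5], [2,6], [3,4], [3,6], [4,5], [5,6]
  2-simplices (12): [0,1,2], [0,1,4], [0,2,6], [0,4,5], [0,5,6], [1,2,5], [1,3,4], [1,3,6], [1,5,6], [2,3,4], [2,3,6], [2,4,5]

so the chain groups are C_0 ≅ Z^7, C_1 ≅ Z^18, C_2 ≅ Z^12.

∂_1: C_1 → C_0 sends each edge [p,q] (with p < q) to q − p. For instance
  ∂[1,3] = [3] − [1].
The 7×18 boundary matrix has rank 6 and Smith normal form diag(1,1,1,1,1,1).

Boundary ∂_2: C_2 → C_1 acts by ∂[p,q,r] = [q,r] − [p,r] + [p,q]. For instance
  ∂[2,3,4] = [3,4] − [2,4] + [2,3],
  ∂[1,3,4] = [3,4] − [1,4] + [1,3].
The 18×12 boundary matrix has rank 12 and Smith normal form diag(1,1,1,1,1,1,1,1,1,1,1,2).

From H_k ≅ ker(∂_k) / im(∂_{k+1}) we obtain:

  H_0: rank C_0 − rank ∂_1 = 7 − 6 = 1, and the invariant factors of ∂_1 are all 1, so H_0 ≅ Z.
  H_1: rank ker ∂_1 − rank ∂_2 = (18 − 6) − 12 = 0, and ∂_2 has invariant factor 2 > 1, so H_1 ≅ Z/2.
  H_2: rank ker ∂_2 − rank ∂_3 = (12 − 12) − 0 = 0, and there is no ∂_3, so H_2 ≅ 0.

Hence the Betti numbers are b_0 = 1, b_1 = 0, b_2 = 0.

b_0 = 1, b_1 = 0, b_2 = 0.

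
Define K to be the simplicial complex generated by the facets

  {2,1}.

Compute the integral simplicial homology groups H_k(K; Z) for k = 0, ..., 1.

K has 2 vertices, 1 edge.
rank ∂_0 = 0, rank ∂_1 = 1 ⇒ b_0 = 2 − 0 − 1 = 1; all invariant factors of ∂_1 are 1 so no torsion. So H_0 ≅ Z.
rank ∂_1 = 1, rank ∂_2 = 0 ⇒ b_1 = 1 − 1 − 0 = 0. So H_1 ≅ 0.

H_0 = Z,  H_1 = 0.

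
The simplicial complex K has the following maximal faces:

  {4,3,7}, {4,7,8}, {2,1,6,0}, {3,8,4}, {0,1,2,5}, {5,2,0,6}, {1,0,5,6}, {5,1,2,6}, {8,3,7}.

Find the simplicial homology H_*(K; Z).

Fix the vertex order 0 < 1 < 2 < 3 < 4 < 5 < 6 < 7 < 8 and write every simplex with vertices in increasing order. Then dim K = 3 and the simplices of K are:

  0-simplices (9): [0], [1], [2], [3], [4], [5], [6], [7], [8]
  1-simplices (16): [0,1], [0,2], [0,5], [0,6], [1,2], [1,5], [1,6], [2,5], [2,6], [3,4], [3,7], [3,8], [4,7], [4,8], [5,6], [7,8]
  2-simplices (14): [0,1,2], [0,1,5], [0,1,6], [0,2,5], [0,2,6], [0,5,6], [1,2,5], [1,2,6], [1,5,6], [2,5,6], [3,4,7], [3,4,8], [3,7,8], [4,7,8]
  3-simplices (5): [0,1,2,5], [0,1,2,6], [0,1,5,6], [0,2,5,6], [1,2,5,6]

Hence C_0 ≅ Z^9, C_1 ≅ Z^16, C_2 ≅ Z^14, C_3 ≅ Z^5.

∂_1: C_1 → C_0 sends each edge [p,q] (with p < q) to q − p.
The resulting 9×16 matrix has rank 7, and its Smith normal form has invariant factors (1,1,1,1,1,1,1).

∂_2: C_2 → C_1 maps a triangle to the signed sum of its edges. For instance
  ∂[4,7,8] = [7,8] − [4,8] + [4,7],
  ∂[0,1,5] = [1,5] − [0,5] + [0,1].
This gives a 16×14 integer matrix of rank 9; reducing to Smith normal form yields diagonal entries (1,1,1,1,1,1,1,1,1).

Boundary ∂_3: C_3 → C_2 sends each 3-simplex σ to the alternating sum Σ_i (−1)^i (σ with its i-th vertex removed). For instance
  ∂[1,2,5,6] = [2,5,6] − [1,5,6] + [1,2,6] − [1,2,5],
  ∂[0,2,5,6] = [2,5,6] − [0,5,6] + [0,2,6] − [0,2,5].
The 14×5 boundary matrix has rank 4 and Smith normal form diag(1,1,1,1).

Now H_k = ker ∂_k / im ∂_{k+1}, so:

  H_0: rank C_0 − rank ∂_1 = 9 − 7 = 2, and the invariant factors of ∂_1 are all 1, so H_0 = Z^2.
  H_1: rank ker ∂_1 − rank ∂_2 = (16 − 7) − 9 = 0, and the invariant factors of ∂_2 are all 1, so H_1 = 0.
  H_2: rank ker ∂_2 − rank ∂_3 = (14 − 9) − 4 = 1, and the invariant factors of ∂_3 are all 1, so H_2 = Z.
  H_3: rank ker ∂_3 − rank ∂_4 = (5 − 4) − 0 = 1, and there is no ∂_4, so H_3 = Z.

H_0 ≅ Z^2,  H_1 = 0,  H_2 ≅ Z,  H_3 ≅ Z.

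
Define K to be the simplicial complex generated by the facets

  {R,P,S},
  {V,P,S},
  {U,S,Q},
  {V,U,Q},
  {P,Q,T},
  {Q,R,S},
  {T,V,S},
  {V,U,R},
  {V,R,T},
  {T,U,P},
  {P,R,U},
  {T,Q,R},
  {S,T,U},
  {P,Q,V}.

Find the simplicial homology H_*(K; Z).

H_0 = Z,  H_1 = Z^2,  H_2 = Z.

We work with the vertex ordering P < Q < R < S < T < U < V. The simplices of K, each written with vertices in increasing order, are:

  0-simplices (7): P, Q, R, S, T, U, V
  1-simplices (21): PQ, PR, PS, PT, PU, PV, QR, QS, QT, QU, QV, RS, RT, RU, RV, ST, SU, SV, TU, TV, UV
  2-simplices (14): PQT, PQV, PRS, PRU, PSV, PTU, QRS, QRT, QSU, QUV, RTV, RUV, STU, STV

Hence C_0 ≅ Z^7, C_1 ≅ Z^21, C_2 ≅ Z^14.

∂_1: C_1 → C_0 maps an edge to its endpoints' difference, ∂[p,q] = q − p.
The resulting 7×21 matrix has rank 6, and its Smith normal form has invariant factors (1,1,1,1,1,1).

Boundary ∂_2: C_2 → C_1 acts by ∂[p,q,r] = [q,r] − [p,r] + [p,q]. For instance
  ∂STV = TV − SV + ST,
  ∂PRU = RU − PU + PR.
The 21×14 boundary matrix has rank 13 and Smith normal form diag(1,1,1,1,1,1,1,1,1,1,1,1,1).

Computing H_k = (kernel of ∂_k) / (image of ∂_{k+1}):

  H_0: rank C_0 − rank ∂_1 = 7 − 6 = 1, and the invariant factors of ∂_1 are all 1, so H_0 = Z.
  H_1: rank ker ∂_1 − rank ∂_2 = (21 − 6) − 13 = 2, and the invariant factors of ∂_2 are all 1, so H_1 = Z^2.
  H_2: rank ker ∂_2 − rank ∂_3 = (14 − 13) − 0 = 1, and there is no ∂_3, so H_2 = Z.

(K is a triangulation of the torus T^2.)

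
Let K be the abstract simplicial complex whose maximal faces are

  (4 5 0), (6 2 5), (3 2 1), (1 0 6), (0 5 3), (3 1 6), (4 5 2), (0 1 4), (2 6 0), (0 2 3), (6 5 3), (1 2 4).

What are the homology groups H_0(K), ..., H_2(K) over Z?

K has 7 vertices, 18 edges, 12 triangles.
rank ∂_0 = 0, rank ∂_1 = 6 ⇒ b_0 = 7 − 0 − 6 = 1; all invariant factors of ∂_1 are 1 so no torsion. So H_0 = Z.
rank ∂_1 = 6, rank ∂_2 = 12 ⇒ b_1 = 18 − 6 − 12 = 0; ∂_2 has invariant factor(s) [2] giving torsion. So H_1 = Z/2.
rank ∂_2 = 12, rank ∂_3 = 0 ⇒ b_2 = 12 − 12 − 0 = 0. So H_2 = 0.

H_0 = Z,  H_1 = Z/2,  H_2 = 0.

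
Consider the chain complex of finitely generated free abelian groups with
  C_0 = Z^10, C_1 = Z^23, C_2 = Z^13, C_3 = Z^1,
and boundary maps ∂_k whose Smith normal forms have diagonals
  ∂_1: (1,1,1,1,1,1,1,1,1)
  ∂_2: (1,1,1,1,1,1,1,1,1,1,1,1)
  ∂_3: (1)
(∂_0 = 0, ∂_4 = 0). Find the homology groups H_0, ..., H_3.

H_0: b_0 = 10 − 0 − 9 = 1; torsion from ∂_1 factors > 1: none. So H_0 ≅ Z.
H_1: b_1 = 23 − 9 − 12 = 2; torsion from ∂_2 factors > 1: none. So H_1 ≅ Z^2.
H_2: b_2 = 13 − 12 − 1 = 0; torsion from ∂_3 factors > 1: none. So H_2 ≅ 0.
H_3: b_3 = 1 − 1 − 0 = 0; torsion from ∂_4 factors > 1: none. So H_3 ≅ 0.

H_0 ≅ Z,  H_1 ≅ Z^2,  H_2 = 0,  H_3 = 0.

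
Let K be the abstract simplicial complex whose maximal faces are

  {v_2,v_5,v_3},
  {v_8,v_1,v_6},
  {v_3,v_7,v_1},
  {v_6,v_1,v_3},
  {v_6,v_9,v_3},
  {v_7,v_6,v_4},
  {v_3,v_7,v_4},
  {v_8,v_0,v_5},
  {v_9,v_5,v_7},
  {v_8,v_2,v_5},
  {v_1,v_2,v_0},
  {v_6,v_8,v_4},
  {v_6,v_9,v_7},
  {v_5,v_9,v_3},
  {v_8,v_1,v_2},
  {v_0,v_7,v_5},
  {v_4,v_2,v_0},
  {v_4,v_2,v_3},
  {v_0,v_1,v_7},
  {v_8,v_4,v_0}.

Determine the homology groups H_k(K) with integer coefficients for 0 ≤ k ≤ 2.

H_0 = Z,  H_1 = Z ⊕ Z_2,  H_2 = 0.

Order the vertices as v_0 < v_1 < v_2 < v_3 < v_4 < v_5 < v_6 < v_7 < v_8 < v_9. Listing each simplex with vertices in this order, K has dimension 2 with simplices:

  0-simplices (10): [v_0], [v_1], [v_2], [v_3], [v_4], [v_5], [v_6], [v_7], [v_8], [v_9]
  1-simplices (30): (30 of them)
  2-simplices (20): (20 of them)

Hence C_0 ≅ Z^10, C_1 ≅ Z^30, C_2 ≅ Z^20.

∂_1: C_1 → C_0 maps an edge to its endpoints' difference, ∂[p,q] = q − p. For instance
  ∂[v_0,v_7] = [v_7] − [v_0].
This gives a 10×30 integer matrix of rank 9; reducing to Smith normal form yields diagonal entries (1,1,1,1,1,1,1,1,1).

Boundary ∂_2: C_2 → C_1 maps a triangle to the signed sum of its edges. For instance
  ∂[v_3,v_5,v_9] = [v_5,v_9] − [v_3,v_9] + [v_3,v_5],
  ∂[v_0,v_1,v_2] = [v_1,v_2] − [v_0,v_2] + [v_0,v_1].
This gives a 30×20 integer matrix of rank 20; reducing to Smith normal form yields diagonal entries (1,1,1,1,1,1,1,1,1,1,1,1,1,1,1,1,1,1,1,2).

From H_k ≅ ker(∂_k) / im(∂_{k+1}) we obtain:

  H_0: rank C_0 − rank ∂_1 = 10 − 9 = 1, and the invariant factors of ∂_1 are all 1, so H_0 = Z.
  H_1: rank ker ∂_1 − rank ∂_2 = (30 − 9) − 20 = 1, and ∂_2 has invariant factor 2 > 1, so H_1 = Z ⊕ Z_2.
  H_2: rank ker ∂_2 − rank ∂_3 = (20 − 20) − 0 = 0, and there is no ∂_3, so H_2 = 0.

(K is a triangulation of the Klein bottle.)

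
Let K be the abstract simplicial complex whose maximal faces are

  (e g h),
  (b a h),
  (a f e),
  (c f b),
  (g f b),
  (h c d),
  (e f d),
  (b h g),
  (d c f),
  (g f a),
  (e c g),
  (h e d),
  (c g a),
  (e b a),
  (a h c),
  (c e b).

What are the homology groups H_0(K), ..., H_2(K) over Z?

H_0 ≅ Z,  H_1 ≅ Z^2,  H_2 ≅ Z.

Fix the vertex order a < b < c < d < e < f < g < h and write every simplex with vertices in increasing order. Then dim K = 2 and the simplices of K are:

  0-simplices (8): a, b, c, d, e, f, g, h
  1-simplices (24): ab, ac, ae, af, ag, ah, bc, be, bf, bg, bh, cd, ce, cf, cg, ch, de, df, dh, ef, eg, eh, fg, gh
  2-simplices (16): abe, abh, acg, ach, aef, afg, bce, bcf, bfg, bgh, cdf, cdh, ceg, def, deh, egh

Hence C_0 ≅ Z^8, C_1 ≅ Z^24, C_2 ≅ Z^16.

∂_1: C_1 → C_0 is given by ∂[p,q] = [q] − [p]. For instance
  ∂ch = h − c.
The resulting 8×24 matrix has rank 7, and its Smith normal form has invariant factors (1,1,1,1,1,1,1).

∂_2: C_2 → C_1 sends each 2-simplex [p,q,r] to [q,r] − [p,r] + [p,q]. For instance
  ∂bfg = fg − bg + bf,
  ∂egh = gh − eh + eg.
The resulting 24×16 matrix has rank 15, and its Smith normal form has invariant factors (1,1,1,1,1,1,1,1,1,1,1,1,1,1,1).

Now H_k = ker ∂_k / im ∂_{k+1}, so:

  H_0: rank C_0 − rank ∂_1 = 8 − 7 = 1, and the invariant factors of ∂_1 are all 1, so H_0 ≅ Z.
  H_1: rank ker ∂_1 − rank ∂_2 = (24 − 7) − 15 = 2, and the invariant factors of ∂_2 are all 1, so H_1 ≅ Z^2.
  H_2: rank ker ∂_2 − rank ∂_3 = (16 − 15) − 0 = 1, and there is no ∂_3, so H_2 ≅ Z.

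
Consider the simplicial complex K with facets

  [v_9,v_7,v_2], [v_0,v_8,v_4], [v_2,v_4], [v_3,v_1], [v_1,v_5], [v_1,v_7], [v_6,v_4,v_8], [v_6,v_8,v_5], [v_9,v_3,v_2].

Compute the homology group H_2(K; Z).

H_2 = 0.

Order the vertices as v_0 < v_1 < v_2 < v_3 < v_4 < v_5 < v_6 < v_7 < v_8 < v_9. Listing each simplex with vertices in this order, K has dimension 2 with simplices:

  0-simplices (10): [v_0], [v_1], [v_2], [v_3], [v_4], [v_5], [v_6], [v_7], [v_8], [v_9]
  1-simplices (16): (16 of them)
  2-simplices (5): [v_0,v_4,v_8], [v_2,v_3,v_9], [v_2,v_7,v_9], [v_4,v_6,v_8], [v_5,v_6,v_8]

giving chain groups C_0 ≅ Z^10, C_1 ≅ Z^16, C_2 ≅ Z^5.

∂_1: C_1 → C_0 maps an edge to its endpoints' difference, ∂[p,q] = q − p.
The resulting 10×16 matrix has rank 9, and its Smith normal form has invariant factors (1,1,1,1,1,1,1,1,1).

Boundary ∂_2: C_2 → C_1 maps a triangle to the signed sum of its edges. For instance
  ∂[v_5,v_6,v_8] = [v_6,v_8] − [v_5,v_8] + [v_5,v_6],
  ∂[v_4,v_6,v_8] = [v_6,v_8] − [v_4,v_8] + [v_4,v_6].
The resulting 16×5 matrix has rank 5, and its Smith normal form has invariant factors (1,1,1,1,1).

Reading off H_k = ker ∂_k / im ∂_{k+1}:

  H_2: rank ker ∂_2 − rank ∂_3 = (5 − 5) − 0 = 0, and there is no ∂_3, so H_2 = 0.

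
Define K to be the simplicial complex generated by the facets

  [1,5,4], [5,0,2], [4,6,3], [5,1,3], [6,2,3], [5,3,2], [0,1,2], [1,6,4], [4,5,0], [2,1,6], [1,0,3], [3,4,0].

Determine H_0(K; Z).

Fix the vertex order 0 < 1 < 2 < 3 < 4 < 5 < 6 and write every simplex with vertices in increasing order. Then dim K = 2 and the simplices of K are:

  0-simplices (7): [0], [1], [2], [3], [4], [5], [6]
  1-simplices (18): [0,1], [0,2], [0,3], [0,4], [0,5], [1,2], [1,3], [1,4], [1,5], [1,6], [2,3], [2,5], [2,6], [3,4], [3,5], [3,6], [4,5], [4,6]
  2-simplices (12): [0,1,2], [0,1,3], [0,2,5], [0,3,4], [0,4,5], [1,2,6], [1,3,5], [1,4,5], [1,4,6], [2,3,5], [2,3,6], [3,4,6]

so the chain groups are C_0 ≅ Z^7, C_1 ≅ Z^18, C_2 ≅ Z^12.

Boundary ∂_1: C_1 → C_0 maps an edge to its endpoints' difference, ∂[p,q] = q − p.
The 7×18 boundary matrix has rank 6 and Smith normal form diag(1,1,1,1,1,1).

Boundary ∂_2: C_2 → C_1 acts by ∂[p,q,r] = [q,r] − [p,r] + [p,q]. For instance
  ∂[0,1,2] = [1,2] − [0,2] + [0,1],
  ∂[2,3,6] = [3,6] − [2,6] + [2,3].
As a 18×12 matrix over Z this has rank 12, with invariant factors (1,1,1,1,1,1,1,1,1,1,1,2).

From H_k ≅ ker(∂_k) / im(∂_{k+1}) we obtain:

  H_0: rank C_0 − rank ∂_1 = 7 − 6 = 1, and the invariant factors of ∂_1 are all 1, so H_0 ≅ Z.

(K is a triangulation of the real projective plane RP^2.)

H_0 = Z.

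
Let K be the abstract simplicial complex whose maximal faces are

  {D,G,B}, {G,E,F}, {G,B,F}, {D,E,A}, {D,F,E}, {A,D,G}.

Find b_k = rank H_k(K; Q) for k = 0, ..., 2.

K has 6 vertices, 12 edges, 6 triangles.
rank ∂_0 = 0, rank ∂_1 = 5 ⇒ b_0 = 6 − 0 − 5 = 1; all invariant factors of ∂_1 are 1 so no torsion. So H_0 ≅ Z.
rank ∂_1 = 5, rank ∂_2 = 6 ⇒ b_1 = 12 − 5 − 6 = 1; all invariant factors of ∂_2 are 1 so no torsion. So H_1 ≅ Z.
rank ∂_2 = 6, rank ∂_3 = 0 ⇒ b_2 = 6 − 6 − 0 = 0. So H_2 ≅ 0.

b_0 = 1, b_1 = 1, b_2 = 0.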